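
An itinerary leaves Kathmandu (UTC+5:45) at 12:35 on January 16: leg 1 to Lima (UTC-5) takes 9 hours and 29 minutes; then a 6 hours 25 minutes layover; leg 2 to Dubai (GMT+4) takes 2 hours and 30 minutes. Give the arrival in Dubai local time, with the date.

Convert departure to UTC: 12:35 − 5:45 = 06:50 UTC on Jan 16.
Add 9 hours 29 minutes leg 1 → 16:19 UTC.
Add 6 hours 25 minutes layover in Lima → 22:44 UTC.
Add 2 hours 30 minutes leg 2 → 01:14 UTC (Jan 17).
Dubai is UTC+4:00, so local arrival = 01:14 + 4:00 = 05:14 on Jan 17.

05:14 on January 17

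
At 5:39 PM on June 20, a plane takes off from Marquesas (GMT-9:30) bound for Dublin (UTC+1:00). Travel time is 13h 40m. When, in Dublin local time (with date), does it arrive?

5:49 PM on June 21

Convert departure to UTC: 5:39 PM + 9:30 = 3:09 AM UTC on Jun 21.
Add 13 hours 40 minutes travel time → 4:49 PM UTC.
Dublin is UTC+1:00, so local arrival = 4:49 PM + 1:00 = 5:49 PM on Jun 21.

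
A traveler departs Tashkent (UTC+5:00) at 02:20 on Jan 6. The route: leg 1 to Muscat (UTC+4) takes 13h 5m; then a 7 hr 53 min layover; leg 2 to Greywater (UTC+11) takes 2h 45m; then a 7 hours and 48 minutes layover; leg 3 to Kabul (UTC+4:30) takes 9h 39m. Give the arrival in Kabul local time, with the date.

19:00 on Jan 7

Convert departure to UTC: 02:20 − 5:00 = 21:20 UTC on Jan 5.
Add 13 hours and 5 minutes leg 1 → 10:25 UTC (Jan 6).
Add 7 hours and 53 minutes layover in Muscat → 18:18 UTC.
Add 2 hours and 45 minutes leg 2 → 21:03 UTC.
Add 7 hours and 48 minutes layover in Greywater → 04:51 UTC (Jan 7).
Add 9 hours and 39 minutes leg 3 → 14:30 UTC.
Kabul is UTC+4:30, so local arrival = 14:30 + 4:30 = 19:00 on Jan 7.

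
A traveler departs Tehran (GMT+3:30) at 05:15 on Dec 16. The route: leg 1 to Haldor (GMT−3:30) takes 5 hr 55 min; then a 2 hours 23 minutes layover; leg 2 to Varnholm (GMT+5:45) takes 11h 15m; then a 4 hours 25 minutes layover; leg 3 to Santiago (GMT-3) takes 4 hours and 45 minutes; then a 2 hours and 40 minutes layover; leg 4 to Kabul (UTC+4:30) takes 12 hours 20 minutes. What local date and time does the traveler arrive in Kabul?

Convert departure to UTC: 05:15 − 3:30 = 01:45 UTC on Dec 16.
Add 5 hours 55 minutes leg 1 → 07:40 UTC.
Add 2 hours 23 minutes layover in Haldor → 10:03 UTC.
Add 11 hours 15 minutes leg 2 → 21:18 UTC.
Add 4 hours 25 minutes layover in Varnholm → 01:43 UTC (Dec 17).
Add 4 hours 45 minutes leg 3 → 06:28 UTC.
Add 2 hours and 40 minutes layover in Santiago → 09:08 UTC.
Add 12 hours 20 minutes leg 4 → 21:28 UTC.
Kabul is UTC+4:30, so local arrival = 21:28 + 4:30 = 01:58 on Dec 18.

01:58 on December 18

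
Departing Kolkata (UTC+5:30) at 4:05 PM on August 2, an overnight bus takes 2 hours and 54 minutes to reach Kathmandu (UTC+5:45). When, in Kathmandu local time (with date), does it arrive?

Kathmandu is 0:15 ahead of Kolkata.
After 2 hours and 54 minutes it is 6:59 PM in Kolkata.
Shift by the zone difference: 6:59 PM + 0:15 = 7:14 PM on Aug 2 in Kathmandu.

7:14 PM on Aug 2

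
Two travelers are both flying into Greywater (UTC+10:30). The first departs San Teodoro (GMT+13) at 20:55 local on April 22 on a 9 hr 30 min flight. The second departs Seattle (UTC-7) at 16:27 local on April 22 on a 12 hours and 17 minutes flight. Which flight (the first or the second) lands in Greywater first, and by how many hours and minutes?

the first, by 18 hours 19 minutes

Flight 1 in UTC: 20:55 − 13:00 = 07:55 on Apr 22.
+9 hours 30 minutes → arrive 17:25 UTC on Apr 22.
Flight 2 in UTC: 16:27 + 7:00 = 23:27 on Apr 22.
+12 hours and 17 minutes → arrive 11:44 UTC on Apr 23.
Flight 1 lands earlier by 18 hours 19 minutes.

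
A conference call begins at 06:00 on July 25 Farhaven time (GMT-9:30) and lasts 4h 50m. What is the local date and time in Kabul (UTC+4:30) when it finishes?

Convert start to UTC: 06:00 + 9:30 = 15:30 UTC on Jul 25.
Add 4 hours 50 minutes duration → 20:20 UTC.
Kabul is UTC+4:30, so local end time = 20:20 + 4:30 = 00:50 on Jul 26.

00:50 on July 26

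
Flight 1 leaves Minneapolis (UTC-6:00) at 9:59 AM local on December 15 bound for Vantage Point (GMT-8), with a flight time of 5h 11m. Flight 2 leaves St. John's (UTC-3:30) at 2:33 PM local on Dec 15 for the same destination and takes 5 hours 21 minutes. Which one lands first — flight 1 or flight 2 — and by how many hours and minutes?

the first, by 2 hours 14 minutes

Flight 1 in UTC: 9:59 AM + 6:00 = 3:59 PM on Dec 15.
+5 hours and 11 minutes → arrive 9:10 PM UTC on Dec 15.
Flight 2 in UTC: 2:33 PM + 3:30 = 6:03 PM on Dec 15.
+5 hours 21 minutes → arrive 11:24 PM UTC on Dec 15.
Flight 1 lands earlier by 2 hours 14 minutes.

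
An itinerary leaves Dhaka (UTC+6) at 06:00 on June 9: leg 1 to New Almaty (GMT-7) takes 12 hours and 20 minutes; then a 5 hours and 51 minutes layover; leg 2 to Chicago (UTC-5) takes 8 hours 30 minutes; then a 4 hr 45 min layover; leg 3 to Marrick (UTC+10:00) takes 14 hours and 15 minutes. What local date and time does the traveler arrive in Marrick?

07:41 on June 11

Convert departure to UTC: 06:00 − 6:00 = 00:00 UTC on Jun 9.
Add 12 hours 20 minutes leg 1 → 12:20 UTC.
Add 5 hours 51 minutes layover in New Almaty → 18:11 UTC.
Add 8 hours 30 minutes leg 2 → 02:41 UTC (Jun 10).
Add 4 hours and 45 minutes layover in Chicago → 07:26 UTC.
Add 14 hours 15 minutes leg 3 → 21:41 UTC.
Marrick is UTC+10:00, so local arrival = 21:41 + 10:00 = 07:41 on Jun 11.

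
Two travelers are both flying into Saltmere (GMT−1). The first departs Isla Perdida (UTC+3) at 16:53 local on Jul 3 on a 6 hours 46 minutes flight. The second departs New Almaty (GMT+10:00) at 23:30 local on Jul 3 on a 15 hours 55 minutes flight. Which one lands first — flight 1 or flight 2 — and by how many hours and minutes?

Flight 1 in UTC: 16:53 − 3:00 = 13:53 on Jul 3.
+6 hours 46 minutes → arrive 20:39 UTC on Jul 3.
Flight 2 in UTC: 23:30 − 10:00 = 13:30 on Jul 3.
+15 hours 55 minutes → arrive 05:25 UTC on Jul 4.
Flight 1 lands earlier by 8 hours 46 minutes.

the first, by 8 hours 46 minutes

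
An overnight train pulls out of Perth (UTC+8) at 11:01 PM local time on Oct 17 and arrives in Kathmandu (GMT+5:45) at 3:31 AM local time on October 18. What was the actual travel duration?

6 hours 45 minutes

Departure in UTC: 11:01 PM − 8:00 = 3:01 PM on Oct 17.
Arrival in UTC: 3:31 AM − 5:45 = 9:46 PM on Oct 17.
Elapsed = 9:46 PM − 3:01 PM = 6 hours 45 minutes.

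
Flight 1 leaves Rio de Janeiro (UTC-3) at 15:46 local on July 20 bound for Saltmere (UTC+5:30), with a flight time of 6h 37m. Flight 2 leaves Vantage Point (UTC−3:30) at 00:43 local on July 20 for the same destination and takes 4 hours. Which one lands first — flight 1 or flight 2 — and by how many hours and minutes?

the second, by 17 hours 10 minutes

Flight 1 in UTC: 15:46 + 3:00 = 18:46 on Jul 20.
+6 hours and 37 minutes → arrive 01:23 UTC on Jul 21.
Flight 2 in UTC: 00:43 + 3:30 = 04:13 on Jul 20.
+4 hours → arrive 08:13 UTC on Jul 20.
Flight 2 lands earlier by 17 hours 10 minutes.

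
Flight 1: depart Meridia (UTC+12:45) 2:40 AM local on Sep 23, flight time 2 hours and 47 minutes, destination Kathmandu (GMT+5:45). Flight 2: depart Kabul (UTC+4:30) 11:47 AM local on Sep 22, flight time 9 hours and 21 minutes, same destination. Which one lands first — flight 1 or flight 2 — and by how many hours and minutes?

the second, by 4 minutes

Flight 1 in UTC: 2:40 AM − 12:45 = 1:55 PM on Sep 22.
+2 hours 47 minutes → arrive 4:42 PM UTC on Sep 22.
Flight 2 in UTC: 11:47 AM − 4:30 = 7:17 AM on Sep 22.
+9 hours and 21 minutes → arrive 4:38 PM UTC on Sep 22.
Flight 2 lands earlier by 4 minutes.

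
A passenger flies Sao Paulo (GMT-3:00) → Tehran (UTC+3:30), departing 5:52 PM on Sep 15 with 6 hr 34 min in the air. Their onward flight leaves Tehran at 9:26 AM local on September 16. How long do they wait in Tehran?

2 hours 30 minutes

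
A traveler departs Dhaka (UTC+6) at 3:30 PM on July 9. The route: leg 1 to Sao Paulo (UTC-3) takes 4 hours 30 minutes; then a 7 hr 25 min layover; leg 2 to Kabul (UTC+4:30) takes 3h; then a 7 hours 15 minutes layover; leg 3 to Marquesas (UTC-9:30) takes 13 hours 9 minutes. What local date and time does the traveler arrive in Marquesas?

Convert departure to UTC: 3:30 PM − 6:00 = 9:30 AM UTC on Jul 9.
Add 4 hours and 30 minutes leg 1 → 2:00 PM UTC.
Add 7 hours and 25 minutes layover in Sao Paulo → 9:25 PM UTC.
Add 3 hours leg 2 → 12:25 AM UTC (Jul 10).
Add 7 hours and 15 minutes layover in Kabul → 7:40 AM UTC.
Add 13 hours 9 minutes leg 3 → 8:49 PM UTC.
Marquesas is UTC−9:30, so local arrival = 8:49 PM − 9:30 = 11:19 AM on Jul 10.

11:19 AM on July 10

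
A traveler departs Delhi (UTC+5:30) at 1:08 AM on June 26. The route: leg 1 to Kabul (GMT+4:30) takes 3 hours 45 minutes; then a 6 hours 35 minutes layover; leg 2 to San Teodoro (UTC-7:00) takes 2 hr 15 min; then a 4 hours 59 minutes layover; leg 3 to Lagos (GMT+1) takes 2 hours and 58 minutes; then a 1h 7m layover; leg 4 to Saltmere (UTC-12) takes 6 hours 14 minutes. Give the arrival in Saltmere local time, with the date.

Convert departure to UTC: 1:08 AM − 5:30 = 7:38 PM UTC on Jun 25.
Add 3 hours and 45 minutes leg 1 → 11:23 PM UTC.
Add 6 hours 35 minutes layover in Kabul → 5:58 AM UTC (Jun 26).
Add 2 hours 15 minutes leg 2 → 8:13 AM UTC.
Add 4 hours and 59 minutes layover in San Teodoro → 1:12 PM UTC.
Add 2 hours and 58 minutes leg 3 → 4:10 PM UTC.
Add 1 hour 7 minutes layover in Lagos → 5:17 PM UTC.
Add 6 hours and 14 minutes leg 4 → 11:31 PM UTC.
Saltmere is UTC−12:00, so local arrival = 11:31 PM − 12:00 = 11:31 AM on Jun 26.

11:31 AM on Jun 26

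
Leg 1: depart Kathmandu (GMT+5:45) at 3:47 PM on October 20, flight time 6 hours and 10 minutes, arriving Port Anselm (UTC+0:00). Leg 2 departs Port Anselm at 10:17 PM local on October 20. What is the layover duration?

6 hours 5 minutes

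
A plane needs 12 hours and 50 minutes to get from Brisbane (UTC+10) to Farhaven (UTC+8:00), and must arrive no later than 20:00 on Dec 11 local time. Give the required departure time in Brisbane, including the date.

Target arrival in UTC: 20:00 − 8:00 = 12:00 on Dec 11.
Subtract 12 hours and 50 minutes → departure 23:10 UTC on Dec 10.
Brisbane is UTC+10:00: 23:10 + 10:00 = 09:10 on Dec 11.

09:10 on Dec 11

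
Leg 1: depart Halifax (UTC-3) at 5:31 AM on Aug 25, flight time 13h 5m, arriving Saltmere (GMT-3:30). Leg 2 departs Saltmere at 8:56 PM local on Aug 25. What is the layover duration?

2 hours 50 minutes

Convert departure to UTC: 5:31 AM + 3:00 = 8:31 AM UTC on Aug 25.
Add 13 hours 5 minutes flight time → 9:36 PM UTC.
Saltmere is UTC−3:30, so local arrival = 9:36 PM − 3:30 = 6:06 PM on Aug 25.
Layover = 8:56 PM − 6:06 PM = 2 hours 50 minutes.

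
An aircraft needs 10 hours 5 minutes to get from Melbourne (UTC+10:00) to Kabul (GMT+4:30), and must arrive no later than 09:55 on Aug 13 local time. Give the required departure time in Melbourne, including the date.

Target arrival in UTC: 09:55 − 4:30 = 05:25 on Aug 13.
Subtract 10 hours and 5 minutes → departure 19:20 UTC on Aug 12.
Melbourne is UTC+10:00: 19:20 + 10:00 = 05:20 on Aug 13.

05:20 on August 13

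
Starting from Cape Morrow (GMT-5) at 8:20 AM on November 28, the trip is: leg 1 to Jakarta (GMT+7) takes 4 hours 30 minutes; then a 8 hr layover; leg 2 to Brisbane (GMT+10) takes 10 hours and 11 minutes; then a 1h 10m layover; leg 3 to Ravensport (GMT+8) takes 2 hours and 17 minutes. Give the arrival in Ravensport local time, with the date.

Convert departure to UTC: 8:20 AM + 5:00 = 1:20 PM UTC on Nov 28.
Add 4 hours and 30 minutes leg 1 → 5:50 PM UTC.
Add 8 hours layover in Jakarta → 1:50 AM UTC (Nov 29).
Add 10 hours 11 minutes leg 2 → 12:01 PM UTC.
Add 1 hour 10 minutes layover in Brisbane → 1:11 PM UTC.
Add 2 hours and 17 minutes leg 3 → 3:28 PM UTC.
Ravensport is UTC+8:00, so local arrival = 3:28 PM + 8:00 = 11:28 PM on Nov 29.

11:28 PM on November 29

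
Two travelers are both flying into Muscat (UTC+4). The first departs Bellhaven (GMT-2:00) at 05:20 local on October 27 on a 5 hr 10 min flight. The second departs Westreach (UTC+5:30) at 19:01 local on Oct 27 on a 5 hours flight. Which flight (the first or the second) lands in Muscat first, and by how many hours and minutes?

the first, by 6 hours 1 minute

Flight 1 in UTC: 05:20 + 2:00 = 07:20 on Oct 27.
+5 hours and 10 minutes → arrive 12:30 UTC on Oct 27.
Flight 2 in UTC: 19:01 − 5:30 = 13:31 on Oct 27.
+5 hours → arrive 18:31 UTC on Oct 27.
Flight 1 lands earlier by 6 hours 1 minute.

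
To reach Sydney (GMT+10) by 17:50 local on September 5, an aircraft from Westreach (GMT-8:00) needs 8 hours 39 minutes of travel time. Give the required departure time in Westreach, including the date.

15:11 on September 4

Target arrival in UTC: 17:50 − 10:00 = 07:50 on Sep 5.
Subtract 8 hours 39 minutes → departure 23:11 UTC on Sep 4.
Westreach is UTC−8:00: 23:11 − 8:00 = 15:11 on Sep 4.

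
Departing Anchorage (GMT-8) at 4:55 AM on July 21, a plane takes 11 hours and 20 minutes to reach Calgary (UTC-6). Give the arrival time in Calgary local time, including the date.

Calgary is 2:00 ahead of Anchorage.
After 11 hours and 20 minutes it is 4:15 PM in Anchorage.
Shift by the zone difference: 4:15 PM + 2:00 = 6:15 PM on Jul 21 in Calgary.

6:15 PM on July 21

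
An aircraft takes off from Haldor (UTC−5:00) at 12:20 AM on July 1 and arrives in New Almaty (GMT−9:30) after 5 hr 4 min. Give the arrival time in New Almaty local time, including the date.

12:54 AM on July 1

Convert departure to UTC: 12:20 AM + 5:00 = 5:20 AM UTC on Jul 1.
Add 5 hours 4 minutes travel time → 10:24 AM UTC.
New Almaty is UTC−9:30, so local arrival = 10:24 AM − 9:30 = 12:54 AM on Jul 1.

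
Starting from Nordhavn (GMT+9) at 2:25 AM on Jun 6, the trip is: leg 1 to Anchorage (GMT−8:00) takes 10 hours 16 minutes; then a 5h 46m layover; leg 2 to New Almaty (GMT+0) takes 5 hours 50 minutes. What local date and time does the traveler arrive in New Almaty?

Convert departure to UTC: 2:25 AM − 9:00 = 5:25 PM UTC on Jun 5.
Add 10 hours and 16 minutes leg 1 → 3:41 AM UTC (Jun 6).
Add 5 hours and 46 minutes layover in Anchorage → 9:27 AM UTC.
Add 5 hours 50 minutes leg 2 → 3:17 PM UTC.
New Almaty is UTC+0, so local arrival is the same: 3:17 PM on Jun 6.

3:17 PM on Jun 6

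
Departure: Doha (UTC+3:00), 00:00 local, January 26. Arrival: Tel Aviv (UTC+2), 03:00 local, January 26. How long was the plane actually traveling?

Departure in UTC: 00:00 − 3:00 = 21:00 on Jan 25.
Arrival in UTC: 03:00 − 2:00 = 01:00 on Jan 26.
Elapsed = 01:00 − 21:00 (+1 day) = 4 hours.

4 hours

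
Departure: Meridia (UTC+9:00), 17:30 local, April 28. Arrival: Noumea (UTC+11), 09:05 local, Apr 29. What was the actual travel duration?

13 hours 35 minutes

Departure in UTC: 17:30 − 9:00 = 08:30 on Apr 28.
Arrival in UTC: 09:05 − 11:00 = 22:05 on Apr 28.
Elapsed = 22:05 − 08:30 = 13 hours 35 minutes.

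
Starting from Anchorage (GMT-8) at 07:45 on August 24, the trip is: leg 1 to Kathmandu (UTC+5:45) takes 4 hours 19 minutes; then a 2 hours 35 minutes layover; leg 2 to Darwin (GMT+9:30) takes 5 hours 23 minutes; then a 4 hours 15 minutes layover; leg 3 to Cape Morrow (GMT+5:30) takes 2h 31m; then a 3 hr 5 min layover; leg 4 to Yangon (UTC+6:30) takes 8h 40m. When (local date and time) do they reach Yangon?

05:03 on August 26

Convert departure to UTC: 07:45 + 8:00 = 15:45 UTC on Aug 24.
Add 4 hours 19 minutes leg 1 → 20:04 UTC.
Add 2 hours and 35 minutes layover in Kathmandu → 22:39 UTC.
Add 5 hours 23 minutes leg 2 → 04:02 UTC (Aug 25).
Add 4 hours 15 minutes layover in Darwin → 08:17 UTC.
Add 2 hours and 31 minutes leg 3 → 10:48 UTC.
Add 3 hours and 5 minutes layover in Cape Morrow → 13:53 UTC.
Add 8 hours and 40 minutes leg 4 → 22:33 UTC.
Yangon is UTC+6:30, so local arrival = 22:33 + 6:30 = 05:03 on Aug 26.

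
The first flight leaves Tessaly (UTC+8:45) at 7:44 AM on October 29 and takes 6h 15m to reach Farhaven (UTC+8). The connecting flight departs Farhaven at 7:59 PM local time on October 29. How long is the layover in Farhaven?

6 hours 45 minutes

Convert departure to UTC: 7:44 AM − 8:45 = 10:59 PM UTC on Oct 28.
Add 6 hours 15 minutes flight time → 5:14 AM UTC (Oct 29).
Farhaven is UTC+8:00, so local arrival = 5:14 AM + 8:00 = 1:14 PM on Oct 29.
Layover = 7:59 PM − 1:14 PM = 6 hours 45 minutes.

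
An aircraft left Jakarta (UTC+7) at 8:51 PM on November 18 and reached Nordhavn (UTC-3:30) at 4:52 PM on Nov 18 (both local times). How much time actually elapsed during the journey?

6 hours 31 minutes

Departure in UTC: 8:51 PM − 7:00 = 1:51 PM on Nov 18.
Arrival in UTC: 4:52 PM + 3:30 = 8:22 PM on Nov 18.
Elapsed = 8:22 PM − 1:51 PM = 6 hours 31 minutes.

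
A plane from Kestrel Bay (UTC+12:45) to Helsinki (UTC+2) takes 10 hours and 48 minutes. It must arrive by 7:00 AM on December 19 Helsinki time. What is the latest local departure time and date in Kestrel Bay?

6:57 AM on Dec 19

Target arrival in UTC: 7:00 AM − 2:00 = 5:00 AM on Dec 19.
Subtract 10 hours and 48 minutes → departure 6:12 PM UTC on Dec 18.
Kestrel Bay is UTC+12:45: 6:12 PM + 12:45 = 6:57 AM on Dec 19.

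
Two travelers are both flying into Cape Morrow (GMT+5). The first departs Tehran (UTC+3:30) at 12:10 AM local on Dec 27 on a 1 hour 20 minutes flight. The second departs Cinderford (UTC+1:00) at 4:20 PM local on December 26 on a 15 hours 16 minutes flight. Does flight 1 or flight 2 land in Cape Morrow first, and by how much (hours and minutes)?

the first, by 8 hours 36 minutes

Flight 1 in UTC: 12:10 AM − 3:30 = 8:40 PM on Dec 26.
+1 hour 20 minutes → arrive 10:00 PM UTC on Dec 26.
Flight 2 in UTC: 4:20 PM − 1:00 = 3:20 PM on Dec 26.
+15 hours and 16 minutes → arrive 6:36 AM UTC on Dec 27.
Flight 1 lands earlier by 8 hours 36 minutes.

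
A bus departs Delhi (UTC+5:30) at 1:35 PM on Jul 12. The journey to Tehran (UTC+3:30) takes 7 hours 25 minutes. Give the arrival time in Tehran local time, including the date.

Convert departure to UTC: 1:35 PM − 5:30 = 8:05 AM UTC on Jul 12.
Add 7 hours and 25 minutes travel time → 3:30 PM UTC.
Tehran is UTC+3:30, so local arrival = 3:30 PM + 3:30 = 7:00 PM on Jul 12.

7:00 PM on Jul 12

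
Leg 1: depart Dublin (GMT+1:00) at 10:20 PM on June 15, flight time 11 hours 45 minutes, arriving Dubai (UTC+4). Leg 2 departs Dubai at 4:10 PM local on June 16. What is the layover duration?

Convert departure to UTC: 10:20 PM − 1:00 = 9:20 PM UTC on Jun 15.
Add 11 hours 45 minutes flight time → 9:05 AM UTC (Jun 16).
Dubai is UTC+4:00, so local arrival = 9:05 AM + 4:00 = 1:05 PM on Jun 16.
Layover = 4:10 PM − 1:05 PM = 3 hours 5 minutes.

3 hours 5 minutes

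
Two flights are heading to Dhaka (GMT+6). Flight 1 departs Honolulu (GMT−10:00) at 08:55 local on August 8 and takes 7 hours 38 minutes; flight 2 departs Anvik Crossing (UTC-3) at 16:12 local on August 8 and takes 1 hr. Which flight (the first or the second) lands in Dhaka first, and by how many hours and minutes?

the second, by 6 hours 21 minutes

Flight 1 in UTC: 08:55 + 10:00 = 18:55 on Aug 8.
+7 hours and 38 minutes → arrive 02:33 UTC on Aug 9.
Flight 2 in UTC: 16:12 + 3:00 = 19:12 on Aug 8.
+1 hour → arrive 20:12 UTC on Aug 8.
Flight 2 lands earlier by 6 hours 21 minutes.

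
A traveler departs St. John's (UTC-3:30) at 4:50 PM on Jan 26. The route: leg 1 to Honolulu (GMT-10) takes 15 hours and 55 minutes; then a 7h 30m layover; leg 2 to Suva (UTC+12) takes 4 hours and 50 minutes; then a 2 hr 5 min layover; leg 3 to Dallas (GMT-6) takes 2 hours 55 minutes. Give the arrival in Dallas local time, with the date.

11:35 PM on Jan 27

Convert departure to UTC: 4:50 PM + 3:30 = 8:20 PM UTC on Jan 26.
Add 15 hours and 55 minutes leg 1 → 12:15 PM UTC (Jan 27).
Add 7 hours and 30 minutes layover in Honolulu → 7:45 PM UTC.
Add 4 hours 50 minutes leg 2 → 12:35 AM UTC (Jan 28).
Add 2 hours and 5 minutes layover in Suva → 2:40 AM UTC.
Add 2 hours 55 minutes leg 3 → 5:35 AM UTC.
Dallas is UTC−6:00, so local arrival = 5:35 AM − 6:00 = 11:35 PM on Jan 27.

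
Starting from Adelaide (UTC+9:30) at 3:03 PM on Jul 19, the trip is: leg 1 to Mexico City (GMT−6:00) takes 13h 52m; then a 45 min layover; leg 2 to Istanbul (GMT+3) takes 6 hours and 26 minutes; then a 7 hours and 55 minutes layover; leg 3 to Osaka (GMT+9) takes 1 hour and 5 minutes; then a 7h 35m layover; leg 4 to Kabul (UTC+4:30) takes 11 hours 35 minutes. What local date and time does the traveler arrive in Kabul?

11:16 AM on July 21

Convert departure to UTC: 3:03 PM − 9:30 = 5:33 AM UTC on Jul 19.
Add 13 hours 52 minutes leg 1 → 7:25 PM UTC.
Add 45 minutes layover in Mexico City → 8:10 PM UTC.
Add 6 hours and 26 minutes leg 2 → 2:36 AM UTC (Jul 20).
Add 7 hours 55 minutes layover in Istanbul → 10:31 AM UTC.
Add 1 hour and 5 minutes leg 3 → 11:36 AM UTC.
Add 7 hours 35 minutes layover in Osaka → 7:11 PM UTC.
Add 11 hours 35 minutes leg 4 → 6:46 AM UTC (Jul 21).
Kabul is UTC+4:30, so local arrival = 6:46 AM + 4:30 = 11:16 AM on Jul 21.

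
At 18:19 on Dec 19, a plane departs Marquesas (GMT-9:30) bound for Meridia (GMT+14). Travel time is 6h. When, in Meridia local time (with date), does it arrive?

Convert departure to UTC: 18:19 + 9:30 = 03:49 UTC on Dec 20.
Add 6 hours travel time → 09:49 UTC.
Meridia is UTC+14:00, so local arrival = 09:49 + 14:00 = 23:49 on Dec 20.

23:49 on Dec 20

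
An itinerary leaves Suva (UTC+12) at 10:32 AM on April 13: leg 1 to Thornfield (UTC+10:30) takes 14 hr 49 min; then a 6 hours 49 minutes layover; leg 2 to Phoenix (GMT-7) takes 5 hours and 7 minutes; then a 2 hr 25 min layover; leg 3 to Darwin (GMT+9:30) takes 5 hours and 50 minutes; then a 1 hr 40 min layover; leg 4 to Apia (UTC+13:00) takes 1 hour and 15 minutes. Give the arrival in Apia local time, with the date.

Convert departure to UTC: 10:32 AM − 12:00 = 10:32 PM UTC on Apr 12.
Add 14 hours 49 minutes leg 1 → 1:21 PM UTC (Apr 13).
Add 6 hours 49 minutes layover in Thornfield → 8:10 PM UTC.
Add 5 hours and 7 minutes leg 2 → 1:17 AM UTC (Apr 14).
Add 2 hours and 25 minutes layover in Phoenix → 3:42 AM UTC.
Add 5 hours 50 minutes leg 3 → 9:32 AM UTC.
Add 1 hour and 40 minutes layover in Darwin → 11:12 AM UTC.
Add 1 hour 15 minutes leg 4 → 12:27 PM UTC.
Apia is UTC+13:00, so local arrival = 12:27 PM + 13:00 = 1:27 AM on Apr 15.

1:27 AM on Apr 15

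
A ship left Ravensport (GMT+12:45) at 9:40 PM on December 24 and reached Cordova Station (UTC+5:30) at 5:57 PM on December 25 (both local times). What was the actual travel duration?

27 hours 32 minutes

Departure in UTC: 9:40 PM − 12:45 = 8:55 AM on Dec 24.
Arrival in UTC: 5:57 PM − 5:30 = 12:27 PM on Dec 25.
Elapsed = 12:27 PM − 8:55 AM (+1 day) = 27 hours 32 minutes.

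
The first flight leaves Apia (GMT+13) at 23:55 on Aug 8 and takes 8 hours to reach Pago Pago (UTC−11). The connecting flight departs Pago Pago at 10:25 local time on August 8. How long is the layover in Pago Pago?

Convert departure to UTC: 23:55 − 13:00 = 10:55 UTC on Aug 8.
Add 8 hours flight time → 18:55 UTC.
Pago Pago is UTC−11:00, so local arrival = 18:55 − 11:00 = 07:55 on Aug 8.
Layover = 10:25 − 07:55 = 2 hours 30 minutes.

2 hours 30 minutes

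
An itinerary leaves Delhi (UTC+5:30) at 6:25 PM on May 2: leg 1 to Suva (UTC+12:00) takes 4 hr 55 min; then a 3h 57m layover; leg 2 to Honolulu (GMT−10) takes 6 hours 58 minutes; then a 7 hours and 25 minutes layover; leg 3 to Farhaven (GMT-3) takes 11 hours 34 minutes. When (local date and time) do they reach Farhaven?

8:44 PM on May 3

Convert departure to UTC: 6:25 PM − 5:30 = 12:55 PM UTC on May 2.
Add 4 hours and 55 minutes leg 1 → 5:50 PM UTC.
Add 3 hours and 57 minutes layover in Suva → 9:47 PM UTC.
Add 6 hours 58 minutes leg 2 → 4:45 AM UTC (May 3).
Add 7 hours and 25 minutes layover in Honolulu → 12:10 PM UTC.
Add 11 hours and 34 minutes leg 3 → 11:44 PM UTC.
Farhaven is UTC−3:00, so local arrival = 11:44 PM − 3:00 = 8:44 PM on May 3.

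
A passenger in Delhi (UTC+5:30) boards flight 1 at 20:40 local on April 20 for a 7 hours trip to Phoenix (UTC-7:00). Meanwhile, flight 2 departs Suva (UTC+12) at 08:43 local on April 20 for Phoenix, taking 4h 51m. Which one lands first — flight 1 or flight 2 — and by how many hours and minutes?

the second, by 20 hours 36 minutes

Flight 1 in UTC: 20:40 − 5:30 = 15:10 on Apr 20.
+7 hours → arrive 22:10 UTC on Apr 20.
Flight 2 in UTC: 08:43 − 12:00 = 20:43 on Apr 19.
+4 hours 51 minutes → arrive 01:34 UTC on Apr 20.
Flight 2 lands earlier by 20 hours 36 minutes.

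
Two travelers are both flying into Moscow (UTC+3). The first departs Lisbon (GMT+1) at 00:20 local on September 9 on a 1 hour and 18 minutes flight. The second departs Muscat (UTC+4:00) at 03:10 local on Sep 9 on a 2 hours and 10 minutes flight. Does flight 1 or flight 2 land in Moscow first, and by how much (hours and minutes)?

Flight 1 in UTC: 00:20 − 1:00 = 23:20 on Sep 8.
+1 hour and 18 minutes → arrive 00:38 UTC on Sep 9.
Flight 2 in UTC: 03:10 − 4:00 = 23:10 on Sep 8.
+2 hours and 10 minutes → arrive 01:20 UTC on Sep 9.
Flight 1 lands earlier by 42 minutes.

the first, by 42 minutes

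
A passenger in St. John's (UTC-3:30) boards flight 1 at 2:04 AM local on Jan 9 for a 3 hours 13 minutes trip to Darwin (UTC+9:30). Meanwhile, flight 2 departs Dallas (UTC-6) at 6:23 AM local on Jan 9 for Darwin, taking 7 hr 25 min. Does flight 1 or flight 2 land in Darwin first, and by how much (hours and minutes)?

the first, by 11 hours 1 minute

Flight 1 in UTC: 2:04 AM + 3:30 = 5:34 AM on Jan 9.
+3 hours 13 minutes → arrive 8:47 AM UTC on Jan 9.
Flight 2 in UTC: 6:23 AM + 6:00 = 12:23 PM on Jan 9.
+7 hours 25 minutes → arrive 7:48 PM UTC on Jan 9.
Flight 1 lands earlier by 11 hours 1 minute.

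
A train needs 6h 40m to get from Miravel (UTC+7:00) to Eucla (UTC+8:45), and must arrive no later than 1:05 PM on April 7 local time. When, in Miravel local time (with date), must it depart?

4:40 AM on April 7

Target arrival in UTC: 1:05 PM − 8:45 = 4:20 AM on Apr 7.
Subtract 6 hours and 40 minutes → departure 9:40 PM UTC on Apr 6.
Miravel is UTC+7:00: 9:40 PM + 7:00 = 4:40 AM on Apr 7.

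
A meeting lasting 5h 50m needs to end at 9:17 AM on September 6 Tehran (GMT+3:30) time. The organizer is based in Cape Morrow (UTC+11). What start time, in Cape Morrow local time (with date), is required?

10:57 AM on September 6

Target end time in UTC: 9:17 AM − 3:30 = 5:47 AM on Sep 6.
Subtract 5 hours and 50 minutes → start 11:57 PM UTC on Sep 5.
Cape Morrow is UTC+11:00: 11:57 PM + 11:00 = 10:57 AM on Sep 6.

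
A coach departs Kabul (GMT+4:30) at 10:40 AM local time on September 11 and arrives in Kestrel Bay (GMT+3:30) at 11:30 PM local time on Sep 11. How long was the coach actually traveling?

Kestrel Bay is 1:00 behind Kabul.
Clock-face elapsed time (ignoring zones) is 12 hours 50 minutes.
Actual elapsed = 12 hours 50 minutes + 1:00 = 13 hours 50 minutes.

13 hours 50 minutes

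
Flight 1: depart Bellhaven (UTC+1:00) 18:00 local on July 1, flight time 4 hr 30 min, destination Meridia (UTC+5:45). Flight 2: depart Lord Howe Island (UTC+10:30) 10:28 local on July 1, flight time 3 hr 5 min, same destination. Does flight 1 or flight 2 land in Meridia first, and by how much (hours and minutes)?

Flight 1 in UTC: 18:00 − 1:00 = 17:00 on Jul 1.
+4 hours and 30 minutes → arrive 21:30 UTC on Jul 1.
Flight 2 in UTC: 10:28 − 10:30 = 23:58 on Jun 30.
+3 hours and 5 minutes → arrive 03:03 UTC on Jul 1.
Flight 2 lands earlier by 18 hours 27 minutes.

the second, by 18 hours 27 minutes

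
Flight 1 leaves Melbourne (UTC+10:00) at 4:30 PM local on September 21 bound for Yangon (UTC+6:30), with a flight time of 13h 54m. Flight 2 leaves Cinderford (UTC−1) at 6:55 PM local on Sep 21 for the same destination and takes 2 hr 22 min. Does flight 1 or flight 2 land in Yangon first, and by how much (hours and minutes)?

Flight 1 in UTC: 4:30 PM − 10:00 = 6:30 AM on Sep 21.
+13 hours and 54 minutes → arrive 8:24 PM UTC on Sep 21.
Flight 2 in UTC: 6:55 PM + 1:00 = 7:55 PM on Sep 21.
+2 hours 22 minutes → arrive 10:17 PM UTC on Sep 21.
Flight 1 lands earlier by 1 hour 53 minutes.

the first, by 1 hour 53 minutes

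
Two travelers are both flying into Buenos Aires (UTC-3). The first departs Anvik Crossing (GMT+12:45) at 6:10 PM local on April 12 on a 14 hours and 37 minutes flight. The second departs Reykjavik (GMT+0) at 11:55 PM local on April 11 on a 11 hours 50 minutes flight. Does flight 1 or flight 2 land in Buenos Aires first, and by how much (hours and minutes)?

the second, by 8 hours 17 minutes

Flight 1 in UTC: 6:10 PM − 12:45 = 5:25 AM on Apr 12.
+14 hours and 37 minutes → arrive 8:02 PM UTC on Apr 12.
Flight 2 departs at 11:55 PM UTC (Apr 11).
+11 hours 50 minutes → arrive 11:45 AM UTC on Apr 12.
Flight 2 lands earlier by 8 hours 17 minutes.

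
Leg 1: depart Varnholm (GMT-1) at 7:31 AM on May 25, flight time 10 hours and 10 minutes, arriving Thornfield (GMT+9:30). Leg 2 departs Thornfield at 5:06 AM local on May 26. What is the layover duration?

55 minutes

Convert departure to UTC: 7:31 AM + 1:00 = 8:31 AM UTC on May 25.
Add 10 hours 10 minutes flight time → 6:41 PM UTC.
Thornfield is UTC+9:30, so local arrival = 6:41 PM + 9:30 = 4:11 AM on May 26.
Layover = 5:06 AM − 4:11 AM = 55 minutes.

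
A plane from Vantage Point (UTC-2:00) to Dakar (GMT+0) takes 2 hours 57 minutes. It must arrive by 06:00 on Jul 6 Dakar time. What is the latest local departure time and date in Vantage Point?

Target arrival is already UTC: 06:00 on Jul 6.
Subtract 2 hours and 57 minutes → departure 03:03 UTC on Jul 6.
Vantage Point is UTC−2:00: 03:03 − 2:00 = 01:03 on Jul 6.

01:03 on July 6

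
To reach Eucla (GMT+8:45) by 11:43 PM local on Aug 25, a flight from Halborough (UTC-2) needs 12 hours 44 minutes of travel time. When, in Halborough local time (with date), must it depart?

Target arrival in UTC: 11:43 PM − 8:45 = 2:58 PM on Aug 25.
Subtract 12 hours and 44 minutes → departure 2:14 AM UTC on Aug 25.
Halborough is UTC−2:00: 2:14 AM − 2:00 = 12:14 AM on Aug 25.

12:14 AM on August 25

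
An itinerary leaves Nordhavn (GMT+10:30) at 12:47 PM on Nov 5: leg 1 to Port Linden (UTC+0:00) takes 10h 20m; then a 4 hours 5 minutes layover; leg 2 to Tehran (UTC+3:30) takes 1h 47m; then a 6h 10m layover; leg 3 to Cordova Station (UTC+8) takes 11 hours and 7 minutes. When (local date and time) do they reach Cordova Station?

7:46 PM on Nov 6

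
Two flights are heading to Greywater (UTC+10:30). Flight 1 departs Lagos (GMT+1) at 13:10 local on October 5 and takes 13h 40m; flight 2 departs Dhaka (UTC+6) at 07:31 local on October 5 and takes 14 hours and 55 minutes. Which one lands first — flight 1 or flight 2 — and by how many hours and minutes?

the second, by 9 hours 24 minutes

Flight 1 in UTC: 13:10 − 1:00 = 12:10 on Oct 5.
+13 hours and 40 minutes → arrive 01:50 UTC on Oct 6.
Flight 2 in UTC: 07:31 − 6:00 = 01:31 on Oct 5.
+14 hours 55 minutes → arrive 16:26 UTC on Oct 5.
Flight 2 lands earlier by 9 hours 24 minutes.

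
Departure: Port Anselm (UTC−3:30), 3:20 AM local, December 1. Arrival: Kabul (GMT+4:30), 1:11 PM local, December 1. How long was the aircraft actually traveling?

Departure in UTC: 3:20 AM + 3:30 = 6:50 AM on Dec 1.
Arrival in UTC: 1:11 PM − 4:30 = 8:41 AM on Dec 1.
Elapsed = 8:41 AM − 6:50 AM = 1 hour 51 minutes.

1 hour 51 minutes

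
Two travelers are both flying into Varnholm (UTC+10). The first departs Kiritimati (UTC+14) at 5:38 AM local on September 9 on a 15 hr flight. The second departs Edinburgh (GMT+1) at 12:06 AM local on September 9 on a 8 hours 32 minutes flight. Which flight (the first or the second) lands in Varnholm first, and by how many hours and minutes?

Flight 1 in UTC: 5:38 AM − 14:00 = 3:38 PM on Sep 8.
+15 hours → arrive 6:38 AM UTC on Sep 9.
Flight 2 in UTC: 12:06 AM − 1:00 = 11:06 PM on Sep 8.
+8 hours 32 minutes → arrive 7:38 AM UTC on Sep 9.
Flight 1 lands earlier by 1 hour.

the first, by 1 hour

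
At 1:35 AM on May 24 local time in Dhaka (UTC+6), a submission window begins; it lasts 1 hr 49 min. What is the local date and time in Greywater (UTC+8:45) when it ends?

Convert start to UTC: 1:35 AM − 6:00 = 7:35 PM UTC on May 23.
Add 1 hour and 49 minutes duration → 9:24 PM UTC.
Greywater is UTC+8:45, so local end time = 9:24 PM + 8:45 = 6:09 AM on May 24.

6:09 AM on May 24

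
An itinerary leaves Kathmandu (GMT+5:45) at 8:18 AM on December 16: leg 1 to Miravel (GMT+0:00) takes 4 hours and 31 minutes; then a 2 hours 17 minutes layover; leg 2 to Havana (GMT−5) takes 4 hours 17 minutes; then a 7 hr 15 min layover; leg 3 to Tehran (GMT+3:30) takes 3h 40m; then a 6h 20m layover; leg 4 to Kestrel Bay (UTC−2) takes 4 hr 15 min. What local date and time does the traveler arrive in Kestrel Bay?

9:08 AM on December 17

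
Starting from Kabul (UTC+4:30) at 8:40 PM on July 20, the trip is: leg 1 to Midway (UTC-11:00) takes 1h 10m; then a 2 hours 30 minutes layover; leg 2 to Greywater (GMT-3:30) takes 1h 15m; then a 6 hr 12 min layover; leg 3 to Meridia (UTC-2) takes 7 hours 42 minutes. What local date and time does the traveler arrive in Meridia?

Convert departure to UTC: 8:40 PM − 4:30 = 4:10 PM UTC on Jul 20.
Add 1 hour and 10 minutes leg 1 → 5:20 PM UTC.
Add 2 hours and 30 minutes layover in Midway → 7:50 PM UTC.
Add 1 hour 15 minutes leg 2 → 9:05 PM UTC.
Add 6 hours and 12 minutes layover in Greywater → 3:17 AM UTC (Jul 21).
Add 7 hours 42 minutes leg 3 → 10:59 AM UTC.
Meridia is UTC−2:00, so local arrival = 10:59 AM − 2:00 = 8:59 AM on Jul 21.

8:59 AM on Jul 21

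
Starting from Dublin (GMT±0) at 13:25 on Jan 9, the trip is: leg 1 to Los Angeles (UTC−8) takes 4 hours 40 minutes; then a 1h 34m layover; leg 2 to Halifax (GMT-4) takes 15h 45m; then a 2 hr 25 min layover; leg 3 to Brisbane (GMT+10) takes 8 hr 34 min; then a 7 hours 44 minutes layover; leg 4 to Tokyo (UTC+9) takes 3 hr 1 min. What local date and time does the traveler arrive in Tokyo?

Dublin is at UTC+0, so departure is already 13:25 UTC on Jan 9.
Add 4 hours and 40 minutes leg 1 → 18:05 UTC.
Add 1 hour and 34 minutes layover in Los Angeles → 19:39 UTC.
Add 15 hours 45 minutes leg 2 → 11:24 UTC (Jan 10).
Add 2 hours and 25 minutes layover in Halifax → 13:49 UTC.
Add 8 hours 34 minutes leg 3 → 22:23 UTC.
Add 7 hours 44 minutes layover in Brisbane → 06:07 UTC (Jan 11).
Add 3 hours 1 minute leg 4 → 09:08 UTC.
Tokyo is UTC+9:00, so local arrival = 09:08 + 9:00 = 18:08 on Jan 11.

18:08 on January 11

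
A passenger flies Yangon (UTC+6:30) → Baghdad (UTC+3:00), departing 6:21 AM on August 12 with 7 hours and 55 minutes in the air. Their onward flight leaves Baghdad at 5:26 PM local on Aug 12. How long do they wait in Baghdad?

Convert departure to UTC: 6:21 AM − 6:30 = 11:51 PM UTC on Aug 11.
Add 7 hours and 55 minutes flight time → 7:46 AM UTC (Aug 12).
Baghdad is UTC+3:00, so local arrival = 7:46 AM + 3:00 = 10:46 AM on Aug 12.
Layover = 5:26 PM − 10:46 AM = 6 hours 40 minutes.

6 hours 40 minutes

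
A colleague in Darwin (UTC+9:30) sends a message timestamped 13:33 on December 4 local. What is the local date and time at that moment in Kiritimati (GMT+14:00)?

18:03 on Dec 4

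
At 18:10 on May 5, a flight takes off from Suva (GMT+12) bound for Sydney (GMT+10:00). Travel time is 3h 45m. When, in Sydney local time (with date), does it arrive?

Convert departure to UTC: 18:10 − 12:00 = 06:10 UTC on May 5.
Add 3 hours and 45 minutes travel time → 09:55 UTC.
Sydney is UTC+10:00, so local arrival = 09:55 + 10:00 = 19:55 on May 5.

19:55 on May 5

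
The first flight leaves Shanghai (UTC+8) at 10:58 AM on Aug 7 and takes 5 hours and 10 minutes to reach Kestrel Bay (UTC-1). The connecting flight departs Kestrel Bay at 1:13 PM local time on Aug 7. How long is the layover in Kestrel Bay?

Convert departure to UTC: 10:58 AM − 8:00 = 2:58 AM UTC on Aug 7.
Add 5 hours 10 minutes flight time → 8:08 AM UTC.
Kestrel Bay is UTC−1:00, so local arrival = 8:08 AM − 1:00 = 7:08 AM on Aug 7.
Layover = 1:13 PM − 7:08 AM = 6 hours 5 minutes.

6 hours 5 minutes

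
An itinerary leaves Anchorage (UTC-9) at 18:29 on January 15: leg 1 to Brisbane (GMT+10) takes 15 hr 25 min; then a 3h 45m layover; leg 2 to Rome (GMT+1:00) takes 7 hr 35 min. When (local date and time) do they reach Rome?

07:14 on January 17

Convert departure to UTC: 18:29 + 9:00 = 03:29 UTC on Jan 16.
Add 15 hours and 25 minutes leg 1 → 18:54 UTC.
Add 3 hours and 45 minutes layover in Brisbane → 22:39 UTC.
Add 7 hours and 35 minutes leg 2 → 06:14 UTC (Jan 17).
Rome is UTC+1:00, so local arrival = 06:14 + 1:00 = 07:14 on Jan 17.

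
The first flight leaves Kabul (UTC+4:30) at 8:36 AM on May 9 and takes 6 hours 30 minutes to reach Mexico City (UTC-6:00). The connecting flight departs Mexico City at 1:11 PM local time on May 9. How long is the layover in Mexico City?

Convert departure to UTC: 8:36 AM − 4:30 = 4:06 AM UTC on May 9.
Add 6 hours 30 minutes flight time → 10:36 AM UTC.
Mexico City is UTC−6:00, so local arrival = 10:36 AM − 6:00 = 4:36 AM on May 9.
Layover = 1:11 PM − 4:36 AM = 8 hours 35 minutes.

8 hours 35 minutes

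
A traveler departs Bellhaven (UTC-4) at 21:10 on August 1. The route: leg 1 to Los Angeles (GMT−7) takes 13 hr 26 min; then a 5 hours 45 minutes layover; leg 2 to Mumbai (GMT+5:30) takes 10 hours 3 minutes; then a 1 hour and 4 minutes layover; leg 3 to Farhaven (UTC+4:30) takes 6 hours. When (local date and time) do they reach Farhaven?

17:58 on August 3

Convert departure to UTC: 21:10 + 4:00 = 01:10 UTC on Aug 2.
Add 13 hours 26 minutes leg 1 → 14:36 UTC.
Add 5 hours 45 minutes layover in Los Angeles → 20:21 UTC.
Add 10 hours and 3 minutes leg 2 → 06:24 UTC (Aug 3).
Add 1 hour 4 minutes layover in Mumbai → 07:28 UTC.
Add 6 hours leg 3 → 13:28 UTC.
Farhaven is UTC+4:30, so local arrival = 13:28 + 4:30 = 17:58 on Aug 3.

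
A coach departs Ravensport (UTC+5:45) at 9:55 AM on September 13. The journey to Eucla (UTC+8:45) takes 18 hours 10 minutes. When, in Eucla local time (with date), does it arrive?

7:05 AM on September 14

Convert departure to UTC: 9:55 AM − 5:45 = 4:10 AM UTC on Sep 13.
Add 18 hours 10 minutes travel time → 10:20 PM UTC.
Eucla is UTC+8:45, so local arrival = 10:20 PM + 8:45 = 7:05 AM on Sep 14.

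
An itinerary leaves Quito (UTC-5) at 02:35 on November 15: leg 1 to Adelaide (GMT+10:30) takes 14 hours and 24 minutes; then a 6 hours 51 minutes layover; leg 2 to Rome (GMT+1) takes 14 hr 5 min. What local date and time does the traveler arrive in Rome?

Convert departure to UTC: 02:35 + 5:00 = 07:35 UTC on Nov 15.
Add 14 hours 24 minutes leg 1 → 21:59 UTC.
Add 6 hours and 51 minutes layover in Adelaide → 04:50 UTC (Nov 16).
Add 14 hours and 5 minutes leg 2 → 18:55 UTC.
Rome is UTC+1:00, so local arrival = 18:55 + 1:00 = 19:55 on Nov 16.

19:55 on Nov 16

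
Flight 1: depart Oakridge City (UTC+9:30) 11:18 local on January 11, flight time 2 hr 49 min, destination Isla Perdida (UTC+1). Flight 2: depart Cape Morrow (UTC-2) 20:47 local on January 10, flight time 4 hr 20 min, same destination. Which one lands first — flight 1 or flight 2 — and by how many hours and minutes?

the second, by 1 hour 30 minutes

Flight 1 in UTC: 11:18 − 9:30 = 01:48 on Jan 11.
+2 hours 49 minutes → arrive 04:37 UTC on Jan 11.
Flight 2 in UTC: 20:47 + 2:00 = 22:47 on Jan 10.
+4 hours 20 minutes → arrive 03:07 UTC on Jan 11.
Flight 2 lands earlier by 1 hour 30 minutes.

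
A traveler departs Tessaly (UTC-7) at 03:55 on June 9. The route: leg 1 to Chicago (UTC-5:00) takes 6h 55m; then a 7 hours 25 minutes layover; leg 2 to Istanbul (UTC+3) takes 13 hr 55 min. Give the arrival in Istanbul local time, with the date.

Convert departure to UTC: 03:55 + 7:00 = 10:55 UTC on Jun 9.
Add 6 hours 55 minutes leg 1 → 17:50 UTC.
Add 7 hours and 25 minutes layover in Chicago → 01:15 UTC (Jun 10).
Add 13 hours and 55 minutes leg 2 → 15:10 UTC.
Istanbul is UTC+3:00, so local arrival = 15:10 + 3:00 = 18:10 on Jun 10.

18:10 on June 10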